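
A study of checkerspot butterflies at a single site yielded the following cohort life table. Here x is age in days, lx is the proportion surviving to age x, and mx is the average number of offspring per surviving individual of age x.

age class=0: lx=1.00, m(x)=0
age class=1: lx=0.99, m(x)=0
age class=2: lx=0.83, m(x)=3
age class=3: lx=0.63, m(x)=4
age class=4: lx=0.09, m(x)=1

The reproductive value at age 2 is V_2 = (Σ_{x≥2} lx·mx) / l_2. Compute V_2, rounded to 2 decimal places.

6.14

lx·mx for x ≥ 2: 2.49, 2.52, 0.09 → sum = 5.1
V_2 = 5.1 / l_2 = 5.1 / 0.83 = 6.144578… → 6.14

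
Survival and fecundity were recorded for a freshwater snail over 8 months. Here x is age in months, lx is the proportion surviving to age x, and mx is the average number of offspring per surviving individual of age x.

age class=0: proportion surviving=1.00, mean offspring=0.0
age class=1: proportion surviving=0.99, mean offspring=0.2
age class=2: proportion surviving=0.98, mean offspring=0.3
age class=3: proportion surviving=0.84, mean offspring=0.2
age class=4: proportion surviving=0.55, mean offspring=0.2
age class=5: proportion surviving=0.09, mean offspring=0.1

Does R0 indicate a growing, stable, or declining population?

R0 = Σ lx·mx = 0 + 0.198 + 0.294 + 0.168 + 0.11 + 0.009 = 0.779
R0 < 1, so the population is declining.

declining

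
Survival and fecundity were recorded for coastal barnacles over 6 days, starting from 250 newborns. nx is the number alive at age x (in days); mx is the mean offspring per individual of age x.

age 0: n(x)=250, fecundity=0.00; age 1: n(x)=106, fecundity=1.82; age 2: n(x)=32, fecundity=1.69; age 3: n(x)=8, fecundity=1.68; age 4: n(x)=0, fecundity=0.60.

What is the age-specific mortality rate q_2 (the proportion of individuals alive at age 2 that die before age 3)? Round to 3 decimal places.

0.750

lx = nx/n0 = nx/250: 1, 0.424, 0.128, 0.032, 0
q_2 = (l_2 − l_3) / l_2 = (0.128 − 0.032) / 0.128
     = 0.096 / 0.128 = 0.75 → 0.750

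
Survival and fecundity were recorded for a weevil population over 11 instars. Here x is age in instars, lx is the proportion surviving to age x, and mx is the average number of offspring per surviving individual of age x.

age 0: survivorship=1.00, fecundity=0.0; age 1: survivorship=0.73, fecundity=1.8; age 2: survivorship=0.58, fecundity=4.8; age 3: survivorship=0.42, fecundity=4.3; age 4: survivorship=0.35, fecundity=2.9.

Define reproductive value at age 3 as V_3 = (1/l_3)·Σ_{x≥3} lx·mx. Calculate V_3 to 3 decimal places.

6.717

lx·mx for x ≥ 3: 1.806, 1.015 → sum = 2.821
V_3 = 2.821 / l_3 = 2.821 / 0.42 = 6.716667… → 6.717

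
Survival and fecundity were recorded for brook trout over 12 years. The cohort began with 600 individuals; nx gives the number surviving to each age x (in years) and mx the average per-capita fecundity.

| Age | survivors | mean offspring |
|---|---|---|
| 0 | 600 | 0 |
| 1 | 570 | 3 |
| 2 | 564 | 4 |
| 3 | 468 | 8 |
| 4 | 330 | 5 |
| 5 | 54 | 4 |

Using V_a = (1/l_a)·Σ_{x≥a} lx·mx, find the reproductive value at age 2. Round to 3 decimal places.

lx = nx/n0 = nx/600: 1, 0.95, 0.94, 0.78, 0.55, 0.09
lx·mx for x ≥ 2: 3.76, 6.24, 2.75, 0.36 → sum = 13.11
V_2 = 13.11 / l_2 = 13.11 / 0.94 = 13.946809… → 13.947

13.947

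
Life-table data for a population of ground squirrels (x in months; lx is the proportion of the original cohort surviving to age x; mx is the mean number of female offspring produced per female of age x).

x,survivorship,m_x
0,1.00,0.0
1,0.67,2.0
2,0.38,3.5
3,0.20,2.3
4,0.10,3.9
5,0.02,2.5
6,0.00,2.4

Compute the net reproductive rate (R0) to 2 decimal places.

3.57

lx·mx by age: 0, 1.34, 1.33, 0.46, 0.39, 0.05, 0
R0 = Σ lx·mx = 3.57 → 3.57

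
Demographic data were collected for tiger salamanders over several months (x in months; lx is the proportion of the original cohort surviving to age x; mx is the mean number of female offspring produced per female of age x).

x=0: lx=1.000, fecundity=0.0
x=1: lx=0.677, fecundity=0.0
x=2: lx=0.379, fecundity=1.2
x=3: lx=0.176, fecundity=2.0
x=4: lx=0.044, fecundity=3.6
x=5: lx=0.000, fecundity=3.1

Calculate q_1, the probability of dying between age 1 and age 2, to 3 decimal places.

0.440

q_1 = (l_1 − l_2) / l_1 = (0.677 − 0.379) / 0.677
     = 0.298 / 0.677 = 0.440177… → 0.440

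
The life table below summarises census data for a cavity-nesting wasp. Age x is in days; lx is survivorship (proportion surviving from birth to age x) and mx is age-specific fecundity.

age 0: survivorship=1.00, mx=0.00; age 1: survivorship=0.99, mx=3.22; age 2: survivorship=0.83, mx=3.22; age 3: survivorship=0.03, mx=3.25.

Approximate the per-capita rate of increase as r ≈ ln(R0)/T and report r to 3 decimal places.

R0 = Σ lx·mx = 0 + 3.1878 + 2.6726 + 0.0975 = 5.9579
Σ x·lx·mx = 8.8255; T = 8.8255/5.9579 = 1.48131…
r ≈ ln(R0)/T = ln(5.9579)/1.48131… = 1.20482… → 1.205

1.205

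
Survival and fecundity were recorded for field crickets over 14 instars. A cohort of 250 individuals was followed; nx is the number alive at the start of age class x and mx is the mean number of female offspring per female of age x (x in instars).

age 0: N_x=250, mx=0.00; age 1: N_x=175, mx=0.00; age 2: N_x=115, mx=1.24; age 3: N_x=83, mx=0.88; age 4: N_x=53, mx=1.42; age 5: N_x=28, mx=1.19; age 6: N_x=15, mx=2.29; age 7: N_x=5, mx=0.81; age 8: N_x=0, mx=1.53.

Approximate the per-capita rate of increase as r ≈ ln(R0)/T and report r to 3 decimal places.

lx = nx/n0 = nx/250: 1, 0.7, 0.46, 0.332, 0.212, 0.112, 0.06, 0.02, 0
R0 = Σ lx·mx = 0 + 0 + 0.5704 + 0.29216 + 0.30104 + 0.13328 + 0.1374 + 0.0162 + 0 = 1.45048
Σ x·lx·mx = 4.82564; T = 4.82564/1.45048 = 3.32693…
r ≈ ln(R0)/T = ln(1.45048)/3.32693… = 0.11178… → 0.112

0.112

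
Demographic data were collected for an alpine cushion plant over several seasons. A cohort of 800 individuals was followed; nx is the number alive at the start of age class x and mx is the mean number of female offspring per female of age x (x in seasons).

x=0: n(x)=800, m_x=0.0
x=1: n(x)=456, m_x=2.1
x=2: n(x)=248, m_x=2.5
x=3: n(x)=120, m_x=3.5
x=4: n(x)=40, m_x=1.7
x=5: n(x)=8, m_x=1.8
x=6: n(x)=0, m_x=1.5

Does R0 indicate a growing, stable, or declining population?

growing

lx = nx/n0 = nx/800: 1, 0.57, 0.31, 0.15, 0.05, 0.01, 0
R0 = Σ lx·mx = 0 + 1.197 + 0.775 + 0.525 + 0.085 + 0.018 + 0 = 2.6
R0 > 1, so the population is growing.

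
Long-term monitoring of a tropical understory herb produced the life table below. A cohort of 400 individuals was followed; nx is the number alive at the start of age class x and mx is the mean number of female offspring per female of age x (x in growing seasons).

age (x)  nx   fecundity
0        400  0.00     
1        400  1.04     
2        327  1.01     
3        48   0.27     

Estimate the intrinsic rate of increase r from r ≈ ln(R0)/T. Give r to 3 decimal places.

0.436

lx = nx/n0 = nx/400: 1, 1, 0.8175, 0.12
R0 = Σ lx·mx = 0 + 1.04 + 0.82568… + 0.0324 = 1.898075
Σ x·lx·mx = 2.78855; T = 2.78855/1.898075 = 1.46915…
r ≈ ln(R0)/T = ln(1.898075)/1.46915… = 0.4362… → 0.436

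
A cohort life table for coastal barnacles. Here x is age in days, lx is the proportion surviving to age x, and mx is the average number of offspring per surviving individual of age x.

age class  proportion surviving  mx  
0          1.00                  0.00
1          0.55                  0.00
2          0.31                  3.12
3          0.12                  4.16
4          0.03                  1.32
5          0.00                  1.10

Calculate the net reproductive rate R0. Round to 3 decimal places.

1.506

lx·mx by age: 0, 0, 0.9672, 0.4992, 0.0396, 0
R0 = Σ lx·mx = 1.506 → 1.506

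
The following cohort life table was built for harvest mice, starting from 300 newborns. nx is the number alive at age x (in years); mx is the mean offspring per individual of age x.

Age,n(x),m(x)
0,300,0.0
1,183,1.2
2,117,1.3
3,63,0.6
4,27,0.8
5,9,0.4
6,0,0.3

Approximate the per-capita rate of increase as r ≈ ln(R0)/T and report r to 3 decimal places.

lx = nx/n0 = nx/300: 1, 0.61, 0.39, 0.21, 0.09, 0.03, 0
R0 = Σ lx·mx = 0 + 0.732 + 0.507 + 0.126 + 0.072 + 0.012 + 0 = 1.449
Σ x·lx·mx = 2.472; T = 2.472/1.449 = 1.706…
r ≈ ln(R0)/T = ln(1.449)/1.706… = 0.21739… → 0.217

0.217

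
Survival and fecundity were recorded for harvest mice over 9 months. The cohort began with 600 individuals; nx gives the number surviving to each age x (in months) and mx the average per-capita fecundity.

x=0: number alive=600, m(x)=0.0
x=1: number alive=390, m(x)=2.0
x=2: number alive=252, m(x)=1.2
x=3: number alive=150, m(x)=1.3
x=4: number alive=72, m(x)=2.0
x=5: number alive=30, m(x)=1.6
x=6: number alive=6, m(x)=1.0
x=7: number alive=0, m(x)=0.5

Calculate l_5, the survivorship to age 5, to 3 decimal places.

0.050

l_5 = n_5/n_0 = 30/600 = 0.05 → 0.050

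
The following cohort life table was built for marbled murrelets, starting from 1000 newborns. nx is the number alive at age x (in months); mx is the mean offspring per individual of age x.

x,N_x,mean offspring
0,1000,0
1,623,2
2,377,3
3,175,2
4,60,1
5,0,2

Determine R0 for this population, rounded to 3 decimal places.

lx = nx/n0 = nx/1000: 1, 0.623, 0.377, 0.175, 0.06, 0
lx·mx by age: 0, 1.246, 1.131, 0.35, 0.06, 0
R0 = Σ lx·mx = 2.787 → 2.787

2.787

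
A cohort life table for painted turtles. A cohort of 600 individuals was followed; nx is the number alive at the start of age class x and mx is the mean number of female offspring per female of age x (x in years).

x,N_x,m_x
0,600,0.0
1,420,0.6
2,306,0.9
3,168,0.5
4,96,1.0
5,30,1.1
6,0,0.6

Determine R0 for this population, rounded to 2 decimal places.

lx = nx/n0 = nx/600: 1, 0.7, 0.51, 0.28, 0.16, 0.05, 0
lx·mx by age: 0, 0.42, 0.459, 0.14, 0.16, 0.055, 0
R0 = Σ lx·mx = 1.234 → 1.23

1.23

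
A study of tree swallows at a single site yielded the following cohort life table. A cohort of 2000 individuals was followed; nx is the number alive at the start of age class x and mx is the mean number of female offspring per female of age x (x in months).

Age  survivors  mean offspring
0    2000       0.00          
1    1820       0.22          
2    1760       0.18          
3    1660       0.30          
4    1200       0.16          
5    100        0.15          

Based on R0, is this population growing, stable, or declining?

lx = nx/n0 = nx/2000: 1, 0.91, 0.88, 0.83, 0.6, 0.05
R0 = Σ lx·mx = 0 + 0.2002 + 0.1584 + 0.249 + 0.096 + 0.0075 = 0.7111
R0 < 1, so the population is declining.

declining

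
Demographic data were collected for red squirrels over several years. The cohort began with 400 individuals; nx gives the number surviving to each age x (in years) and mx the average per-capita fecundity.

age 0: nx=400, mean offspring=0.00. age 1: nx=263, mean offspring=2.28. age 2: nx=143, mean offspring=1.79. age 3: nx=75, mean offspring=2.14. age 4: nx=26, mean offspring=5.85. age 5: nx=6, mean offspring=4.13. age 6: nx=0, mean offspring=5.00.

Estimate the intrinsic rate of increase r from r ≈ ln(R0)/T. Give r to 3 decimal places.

0.561

lx = nx/n0 = nx/400: 1, 0.6575, 0.3575, 0.1875, 0.065, 0.015, 0
R0 = Σ lx·mx = 0 + 1.4991… + 0.63993… + 0.40125… + 0.38025 + 0.06195 + 0 = 2.982475
Σ x·lx·mx = 5.81345; T = 5.81345/2.982475 = 1.9492…
r ≈ ln(R0)/T = ln(2.982475)/1.9492… = 0.56062… → 0.561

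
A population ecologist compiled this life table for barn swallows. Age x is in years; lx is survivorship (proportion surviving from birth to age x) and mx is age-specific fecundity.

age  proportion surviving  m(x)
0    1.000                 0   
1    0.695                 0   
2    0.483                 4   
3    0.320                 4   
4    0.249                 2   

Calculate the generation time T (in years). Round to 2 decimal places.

lx·mx: 0, 0, 1.932, 1.28, 0.498 → R0 = 3.71
x·lx·mx: 0, 0, 3.864, 3.84, 1.992 → Σ = 9.696
T = 9.696 / 3.71 = 2.613477… → 2.61

2.61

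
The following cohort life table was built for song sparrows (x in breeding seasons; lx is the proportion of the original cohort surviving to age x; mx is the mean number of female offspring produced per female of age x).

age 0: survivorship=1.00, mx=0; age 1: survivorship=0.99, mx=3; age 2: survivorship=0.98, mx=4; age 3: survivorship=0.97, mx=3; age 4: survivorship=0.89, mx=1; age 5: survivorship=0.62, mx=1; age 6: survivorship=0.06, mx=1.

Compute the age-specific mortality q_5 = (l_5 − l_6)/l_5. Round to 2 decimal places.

q_5 = (l_5 − l_6) / l_5 = (0.62 − 0.06) / 0.62
     = 0.56 / 0.62 = 0.903226… → 0.90

0.90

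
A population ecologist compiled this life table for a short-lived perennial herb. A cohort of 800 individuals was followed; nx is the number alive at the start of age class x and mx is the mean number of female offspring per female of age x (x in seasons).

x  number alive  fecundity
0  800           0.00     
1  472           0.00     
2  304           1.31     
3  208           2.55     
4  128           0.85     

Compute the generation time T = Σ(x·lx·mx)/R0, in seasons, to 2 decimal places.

lx = nx/n0 = nx/800: 1, 0.59, 0.38, 0.26, 0.16
lx·mx: 0, 0, 0.4978, 0.663, 0.136 → R0 = 1.2968
x·lx·mx: 0, 0, 0.9956, 1.989, 0.544 → Σ = 3.5286
T = 3.5286 / 1.2968 = 2.721006… → 2.72

2.72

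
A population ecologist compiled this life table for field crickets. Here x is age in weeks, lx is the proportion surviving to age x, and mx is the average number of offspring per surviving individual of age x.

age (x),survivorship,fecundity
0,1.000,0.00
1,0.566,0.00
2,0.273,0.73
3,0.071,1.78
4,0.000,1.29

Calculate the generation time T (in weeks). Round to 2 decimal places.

lx·mx: 0, 0, 0.19929, 0.12638, 0 → R0 = 0.32567
x·lx·mx: 0, 0, 0.39858, 0.37914, 0 → Σ = 0.77772
T = 0.77772 / 0.32567 = 2.388062… → 2.39

2.39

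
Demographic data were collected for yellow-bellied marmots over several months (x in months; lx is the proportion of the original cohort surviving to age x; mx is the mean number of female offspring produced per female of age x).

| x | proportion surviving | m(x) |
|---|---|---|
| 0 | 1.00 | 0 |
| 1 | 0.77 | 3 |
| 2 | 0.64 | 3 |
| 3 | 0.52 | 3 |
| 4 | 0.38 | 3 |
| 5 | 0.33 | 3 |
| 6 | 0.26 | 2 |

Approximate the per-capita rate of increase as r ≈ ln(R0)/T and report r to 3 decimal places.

0.767

R0 = Σ lx·mx = 0 + 2.31 + 1.92 + 1.56 + 1.14 + 0.99 + 0.52 = 8.44
Σ x·lx·mx = 23.46; T = 23.46/8.44 = 2.77962…
r ≈ ln(R0)/T = ln(8.44)/2.77962… = 0.76736… → 0.767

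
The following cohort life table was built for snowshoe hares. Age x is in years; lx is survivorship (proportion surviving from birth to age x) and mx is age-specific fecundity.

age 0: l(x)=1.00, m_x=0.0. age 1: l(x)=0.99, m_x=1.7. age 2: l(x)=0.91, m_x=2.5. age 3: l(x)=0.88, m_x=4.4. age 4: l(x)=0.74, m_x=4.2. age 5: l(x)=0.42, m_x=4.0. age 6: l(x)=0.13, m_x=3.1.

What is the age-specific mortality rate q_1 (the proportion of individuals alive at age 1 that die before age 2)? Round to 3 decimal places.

0.081

q_1 = (l_1 − l_2) / l_1 = (0.99 − 0.91) / 0.99
     = 0.08 / 0.99 = 0.080808… → 0.081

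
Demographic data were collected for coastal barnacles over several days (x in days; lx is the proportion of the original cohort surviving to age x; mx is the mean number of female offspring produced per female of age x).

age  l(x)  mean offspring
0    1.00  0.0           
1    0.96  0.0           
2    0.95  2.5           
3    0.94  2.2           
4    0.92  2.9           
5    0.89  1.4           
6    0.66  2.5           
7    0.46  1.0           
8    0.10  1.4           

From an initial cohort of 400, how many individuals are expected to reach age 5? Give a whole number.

Expected survivors = N0 · l_5 = 400 × 0.89 = 356 → 356

356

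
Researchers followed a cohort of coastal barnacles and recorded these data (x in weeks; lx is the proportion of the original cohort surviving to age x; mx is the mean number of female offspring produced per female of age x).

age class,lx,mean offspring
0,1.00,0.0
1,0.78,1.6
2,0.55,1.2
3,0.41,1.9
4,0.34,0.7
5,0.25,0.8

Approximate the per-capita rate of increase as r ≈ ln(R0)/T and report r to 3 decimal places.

R0 = Σ lx·mx = 0 + 1.248 + 0.66 + 0.779 + 0.238 + 0.2 = 3.125
Σ x·lx·mx = 6.857; T = 6.857/3.125 = 2.19424
r ≈ ln(R0)/T = ln(3.125)/2.19424 = 0.51928… → 0.519

0.519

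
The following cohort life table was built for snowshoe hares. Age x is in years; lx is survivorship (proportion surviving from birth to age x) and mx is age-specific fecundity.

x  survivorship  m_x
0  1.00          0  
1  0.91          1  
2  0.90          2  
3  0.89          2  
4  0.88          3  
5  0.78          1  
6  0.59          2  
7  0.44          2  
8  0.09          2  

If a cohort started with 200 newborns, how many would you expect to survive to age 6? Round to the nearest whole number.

118

Expected survivors = N0 · l_6 = 200 × 0.59 = 118 → 118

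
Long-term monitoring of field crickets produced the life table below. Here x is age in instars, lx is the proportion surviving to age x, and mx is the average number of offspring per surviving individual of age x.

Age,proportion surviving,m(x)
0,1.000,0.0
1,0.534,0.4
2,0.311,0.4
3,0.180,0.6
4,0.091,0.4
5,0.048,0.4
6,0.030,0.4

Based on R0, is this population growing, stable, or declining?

declining

R0 = Σ lx·mx = 0 + 0.2136 + 0.1244 + 0.108 + 0.0364 + 0.0192 + 0.012 = 0.5136
R0 < 1, so the population is declining.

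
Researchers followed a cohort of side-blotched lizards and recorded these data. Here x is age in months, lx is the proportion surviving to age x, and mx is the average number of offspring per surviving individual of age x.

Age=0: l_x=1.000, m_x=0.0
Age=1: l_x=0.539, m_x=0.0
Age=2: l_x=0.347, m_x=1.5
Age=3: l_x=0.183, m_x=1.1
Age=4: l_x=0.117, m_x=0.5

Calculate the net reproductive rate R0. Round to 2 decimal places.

0.78

lx·mx by age: 0, 0, 0.5205, 0.2013, 0.0585
R0 = Σ lx·mx = 0.7803 → 0.78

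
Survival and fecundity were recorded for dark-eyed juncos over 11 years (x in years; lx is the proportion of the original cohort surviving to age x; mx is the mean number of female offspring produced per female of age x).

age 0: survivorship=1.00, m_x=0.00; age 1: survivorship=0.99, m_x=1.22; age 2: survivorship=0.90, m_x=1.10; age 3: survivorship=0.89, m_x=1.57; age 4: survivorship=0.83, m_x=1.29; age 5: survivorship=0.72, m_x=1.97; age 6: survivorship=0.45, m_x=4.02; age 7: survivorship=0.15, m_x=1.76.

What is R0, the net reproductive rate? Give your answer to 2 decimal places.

8.16

lx·mx by age: 0, 1.2078, 0.99, 1.3973, 1.0707, 1.4184, 1.809, 0.264
R0 = Σ lx·mx = 8.1572 → 8.16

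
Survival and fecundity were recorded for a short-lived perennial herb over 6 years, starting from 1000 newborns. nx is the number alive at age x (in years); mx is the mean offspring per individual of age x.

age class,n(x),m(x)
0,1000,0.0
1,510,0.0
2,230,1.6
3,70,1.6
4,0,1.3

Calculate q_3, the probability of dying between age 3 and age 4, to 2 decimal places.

lx = nx/n0 = nx/1000: 1, 0.51, 0.23, 0.07, 0
q_3 = (l_3 − l_4) / l_3 = (0.07 − 0) / 0.07
     = 0.07 / 0.07 = 1 → 1.00

1.00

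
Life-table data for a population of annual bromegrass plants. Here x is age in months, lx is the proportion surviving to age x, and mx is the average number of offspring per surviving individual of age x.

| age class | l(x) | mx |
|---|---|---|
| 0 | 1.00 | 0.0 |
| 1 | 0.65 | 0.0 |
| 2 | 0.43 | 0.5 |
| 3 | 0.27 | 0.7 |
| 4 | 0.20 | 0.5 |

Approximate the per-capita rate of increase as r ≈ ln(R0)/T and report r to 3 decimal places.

-0.247

R0 = Σ lx·mx = 0 + 0 + 0.215 + 0.189 + 0.1 = 0.504
Σ x·lx·mx = 1.397; T = 1.397/0.504 = 2.77183…
r ≈ ln(R0)/T = ln(0.504)/2.77183… = -0.24719… → -0.247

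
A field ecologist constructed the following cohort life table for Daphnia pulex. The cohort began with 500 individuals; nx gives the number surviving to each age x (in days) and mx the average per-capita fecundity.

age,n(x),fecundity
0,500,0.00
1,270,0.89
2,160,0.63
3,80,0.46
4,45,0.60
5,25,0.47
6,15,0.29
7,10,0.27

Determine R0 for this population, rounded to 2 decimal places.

lx = nx/n0 = nx/500: 1, 0.54, 0.32, 0.16, 0.09, 0.05, 0.03, 0.02
lx·mx by age: 0, 0.4806, 0.2016, 0.0736, 0.054, 0.0235, 0.0087, 0.0054
R0 = Σ lx·mx = 0.8474 → 0.85

0.85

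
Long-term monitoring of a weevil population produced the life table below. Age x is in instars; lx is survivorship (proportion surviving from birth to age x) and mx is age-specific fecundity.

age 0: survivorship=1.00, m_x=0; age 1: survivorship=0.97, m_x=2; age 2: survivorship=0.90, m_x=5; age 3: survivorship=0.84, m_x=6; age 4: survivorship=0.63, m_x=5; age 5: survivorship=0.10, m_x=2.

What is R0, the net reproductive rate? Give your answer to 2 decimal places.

14.83

lx·mx by age: 0, 1.94, 4.5, 5.04, 3.15, 0.2
R0 = Σ lx·mx = 14.83 → 14.83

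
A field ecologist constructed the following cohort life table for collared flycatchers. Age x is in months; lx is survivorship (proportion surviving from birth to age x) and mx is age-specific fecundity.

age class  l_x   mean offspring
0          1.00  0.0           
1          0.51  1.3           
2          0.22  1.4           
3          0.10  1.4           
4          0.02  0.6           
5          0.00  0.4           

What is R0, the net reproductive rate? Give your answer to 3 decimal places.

1.123

lx·mx by age: 0, 0.663, 0.308, 0.14, 0.012, 0
R0 = Σ lx·mx = 1.123 → 1.123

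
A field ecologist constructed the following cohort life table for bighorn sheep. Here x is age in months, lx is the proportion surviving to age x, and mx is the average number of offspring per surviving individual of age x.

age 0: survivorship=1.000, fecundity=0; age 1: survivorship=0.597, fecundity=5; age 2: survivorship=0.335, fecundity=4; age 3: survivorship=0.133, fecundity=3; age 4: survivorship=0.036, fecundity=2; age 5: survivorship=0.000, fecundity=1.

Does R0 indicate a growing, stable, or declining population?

growing

R0 = Σ lx·mx = 0 + 2.985 + 1.34 + 0.399 + 0.072 + 0 = 4.796
R0 > 1, so the population is growing.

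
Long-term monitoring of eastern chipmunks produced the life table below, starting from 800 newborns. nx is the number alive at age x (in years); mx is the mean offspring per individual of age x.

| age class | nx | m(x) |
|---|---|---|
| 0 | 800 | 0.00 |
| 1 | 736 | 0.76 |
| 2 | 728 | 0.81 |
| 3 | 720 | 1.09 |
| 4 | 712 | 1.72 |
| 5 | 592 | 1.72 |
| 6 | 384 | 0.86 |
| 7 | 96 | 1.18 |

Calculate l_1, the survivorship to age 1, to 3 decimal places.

0.920

l_1 = n_1/n_0 = 736/800 = 0.92 → 0.920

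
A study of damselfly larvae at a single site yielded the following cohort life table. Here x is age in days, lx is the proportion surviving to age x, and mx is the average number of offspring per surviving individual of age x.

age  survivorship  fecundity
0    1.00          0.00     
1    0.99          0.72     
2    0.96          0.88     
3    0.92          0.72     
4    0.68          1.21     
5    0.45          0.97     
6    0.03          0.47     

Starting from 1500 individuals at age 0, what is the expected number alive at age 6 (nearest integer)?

45

Expected survivors = N0 · l_6 = 1500 × 0.03 = 45 → 45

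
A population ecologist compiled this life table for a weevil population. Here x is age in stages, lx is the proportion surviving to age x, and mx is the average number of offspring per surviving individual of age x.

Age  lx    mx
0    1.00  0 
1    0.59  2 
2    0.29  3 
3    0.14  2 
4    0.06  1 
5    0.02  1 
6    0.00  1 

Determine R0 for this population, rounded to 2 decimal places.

lx·mx by age: 0, 1.18, 0.87, 0.28, 0.06, 0.02, 0
R0 = Σ lx·mx = 2.41 → 2.41

2.41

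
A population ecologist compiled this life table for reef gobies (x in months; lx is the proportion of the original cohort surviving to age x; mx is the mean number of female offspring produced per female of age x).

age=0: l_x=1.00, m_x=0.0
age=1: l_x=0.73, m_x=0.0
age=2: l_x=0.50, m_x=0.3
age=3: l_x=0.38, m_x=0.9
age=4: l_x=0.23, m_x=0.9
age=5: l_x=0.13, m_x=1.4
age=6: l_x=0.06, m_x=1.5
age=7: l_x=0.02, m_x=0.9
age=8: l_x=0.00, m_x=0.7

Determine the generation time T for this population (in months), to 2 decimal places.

lx·mx: 0, 0, 0.15, 0.342, 0.207, 0.182, 0.09, 0.018, 0 → R0 = 0.989
x·lx·mx: 0, 0, 0.3, 1.026, 0.828, 0.91, 0.54, 0.126, 0 → Σ = 3.73
T = 3.73 / 0.989 = 3.771486… → 3.77

3.77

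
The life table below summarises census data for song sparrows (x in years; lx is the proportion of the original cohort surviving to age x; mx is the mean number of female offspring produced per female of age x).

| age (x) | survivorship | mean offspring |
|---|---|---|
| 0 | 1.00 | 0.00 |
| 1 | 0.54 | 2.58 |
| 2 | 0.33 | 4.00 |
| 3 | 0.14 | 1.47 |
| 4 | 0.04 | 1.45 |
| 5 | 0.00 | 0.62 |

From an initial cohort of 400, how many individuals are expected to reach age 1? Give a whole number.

Expected survivors = N0 · l_1 = 400 × 0.54 = 216 → 216

216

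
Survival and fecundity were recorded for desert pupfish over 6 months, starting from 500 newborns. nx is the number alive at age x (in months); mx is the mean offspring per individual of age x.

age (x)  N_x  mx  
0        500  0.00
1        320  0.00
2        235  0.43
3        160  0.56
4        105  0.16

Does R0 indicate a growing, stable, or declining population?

lx = nx/n0 = nx/500: 1, 0.64, 0.47, 0.32, 0.21
R0 = Σ lx·mx = 0 + 0 + 0.2021 + 0.1792 + 0.0336 = 0.4149
R0 < 1, so the population is declining.

declining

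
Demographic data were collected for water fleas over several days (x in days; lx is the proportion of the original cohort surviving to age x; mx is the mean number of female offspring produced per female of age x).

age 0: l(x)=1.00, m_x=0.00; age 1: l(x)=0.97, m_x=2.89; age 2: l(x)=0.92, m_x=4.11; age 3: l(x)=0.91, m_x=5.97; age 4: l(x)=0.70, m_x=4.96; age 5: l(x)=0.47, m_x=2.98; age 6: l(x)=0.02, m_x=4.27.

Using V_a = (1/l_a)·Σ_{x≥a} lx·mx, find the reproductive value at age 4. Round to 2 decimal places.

lx·mx for x ≥ 4: 3.472, 1.4006, 0.0854 → sum = 4.958
V_4 = 4.958 / l_4 = 4.958 / 0.7 = 7.082857… → 7.08

7.08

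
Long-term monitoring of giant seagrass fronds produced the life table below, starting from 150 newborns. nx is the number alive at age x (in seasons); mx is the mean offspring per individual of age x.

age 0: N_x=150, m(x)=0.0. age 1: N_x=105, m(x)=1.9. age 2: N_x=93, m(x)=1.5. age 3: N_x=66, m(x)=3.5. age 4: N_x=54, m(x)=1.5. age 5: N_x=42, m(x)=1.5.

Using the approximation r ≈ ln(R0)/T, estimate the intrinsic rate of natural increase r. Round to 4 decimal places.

lx = nx/n0 = nx/150: 1, 0.7, 0.62, 0.44, 0.36, 0.28
R0 = Σ lx·mx = 0 + 1.33 + 0.93 + 1.54 + 0.54 + 0.42 = 4.76
Σ x·lx·mx = 12.07; T = 12.07/4.76 = 2.53571…
r ≈ ln(R0)/T = ln(4.76)/2.53571… = 0.615309… → 0.6153

0.6153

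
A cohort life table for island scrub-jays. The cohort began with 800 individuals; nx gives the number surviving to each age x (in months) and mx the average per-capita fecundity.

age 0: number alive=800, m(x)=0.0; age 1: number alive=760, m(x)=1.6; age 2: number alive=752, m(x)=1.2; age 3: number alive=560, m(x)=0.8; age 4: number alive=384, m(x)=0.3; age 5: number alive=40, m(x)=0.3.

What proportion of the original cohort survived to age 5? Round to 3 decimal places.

0.050

l_5 = n_5/n_0 = 40/800 = 0.05 → 0.050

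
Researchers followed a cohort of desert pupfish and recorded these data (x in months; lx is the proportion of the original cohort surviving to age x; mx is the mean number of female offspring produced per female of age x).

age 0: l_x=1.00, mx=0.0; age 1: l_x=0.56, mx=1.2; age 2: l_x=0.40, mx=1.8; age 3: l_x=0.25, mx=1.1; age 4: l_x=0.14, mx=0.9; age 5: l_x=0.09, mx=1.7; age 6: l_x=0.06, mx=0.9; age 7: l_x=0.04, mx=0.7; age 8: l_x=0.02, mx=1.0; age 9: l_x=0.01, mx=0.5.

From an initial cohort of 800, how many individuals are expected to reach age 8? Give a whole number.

Expected survivors = N0 · l_8 = 800 × 0.02 = 16 → 16

16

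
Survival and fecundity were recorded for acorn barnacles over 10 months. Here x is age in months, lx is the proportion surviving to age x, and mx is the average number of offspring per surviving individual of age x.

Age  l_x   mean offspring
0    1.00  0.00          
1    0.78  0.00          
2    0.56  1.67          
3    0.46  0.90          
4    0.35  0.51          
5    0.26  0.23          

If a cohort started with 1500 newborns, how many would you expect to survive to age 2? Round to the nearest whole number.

840

Expected survivors = N0 · l_2 = 1500 × 0.56 = 840 → 840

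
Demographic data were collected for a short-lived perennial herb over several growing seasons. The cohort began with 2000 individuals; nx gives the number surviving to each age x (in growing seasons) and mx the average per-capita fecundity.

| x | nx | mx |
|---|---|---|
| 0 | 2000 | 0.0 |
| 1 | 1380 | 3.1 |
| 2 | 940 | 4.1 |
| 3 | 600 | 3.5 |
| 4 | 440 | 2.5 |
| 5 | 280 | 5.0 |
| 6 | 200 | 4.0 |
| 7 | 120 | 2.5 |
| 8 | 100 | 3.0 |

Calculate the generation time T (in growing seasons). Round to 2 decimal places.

2.76

lx = nx/n0 = nx/2000: 1, 0.69, 0.47, 0.3, 0.22, 0.14, 0.1, 0.06, 0.05
lx·mx: 0, 2.139, 1.927, 1.05, 0.55, 0.7, 0.4, 0.15, 0.15 → R0 = 7.066
x·lx·mx: 0, 2.139, 3.854, 3.15, 2.2, 3.5, 2.4, 1.05, 1.2 → Σ = 19.493
T = 19.493 / 7.066 = 2.758704… → 2.76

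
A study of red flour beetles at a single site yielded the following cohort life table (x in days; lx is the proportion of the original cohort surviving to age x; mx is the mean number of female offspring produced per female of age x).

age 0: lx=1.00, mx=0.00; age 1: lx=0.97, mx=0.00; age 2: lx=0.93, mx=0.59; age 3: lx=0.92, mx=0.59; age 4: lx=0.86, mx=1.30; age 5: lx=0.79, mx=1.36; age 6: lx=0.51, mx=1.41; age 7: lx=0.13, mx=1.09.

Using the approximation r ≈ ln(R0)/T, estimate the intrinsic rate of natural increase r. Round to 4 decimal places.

R0 = Σ lx·mx = 0 + 0 + 0.5487 + 0.5428 + 1.118 + 1.0744 + 0.7191 + 0.1417 = 4.1447
Σ x·lx·mx = 17.8763; T = 17.8763/4.1447 = 4.31305…
r ≈ ln(R0)/T = ln(4.1447)/4.31305… = 0.329658… → 0.3297

0.3297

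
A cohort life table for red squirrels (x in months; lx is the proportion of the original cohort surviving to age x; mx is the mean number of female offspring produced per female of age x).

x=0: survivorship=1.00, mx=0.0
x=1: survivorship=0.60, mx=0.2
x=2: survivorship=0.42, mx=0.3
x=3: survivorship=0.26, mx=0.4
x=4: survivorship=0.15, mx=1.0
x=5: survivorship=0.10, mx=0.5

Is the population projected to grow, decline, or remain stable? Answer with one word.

R0 = Σ lx·mx = 0 + 0.12 + 0.126 + 0.104 + 0.15 + 0.05 = 0.55
R0 < 1, so the population is declining.

declining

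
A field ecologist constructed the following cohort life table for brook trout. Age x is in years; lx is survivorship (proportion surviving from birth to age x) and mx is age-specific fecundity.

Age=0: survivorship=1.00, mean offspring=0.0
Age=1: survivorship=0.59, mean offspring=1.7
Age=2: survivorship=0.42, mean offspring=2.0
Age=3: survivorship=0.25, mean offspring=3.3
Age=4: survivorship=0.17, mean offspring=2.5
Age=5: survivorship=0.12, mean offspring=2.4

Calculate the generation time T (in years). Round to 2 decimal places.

lx·mx: 0, 1.003, 0.84, 0.825, 0.425, 0.288 → R0 = 3.381
x·lx·mx: 0, 1.003, 1.68, 2.475, 1.7, 1.44 → Σ = 8.298
T = 8.298 / 3.381 = 2.454303… → 2.45

2.45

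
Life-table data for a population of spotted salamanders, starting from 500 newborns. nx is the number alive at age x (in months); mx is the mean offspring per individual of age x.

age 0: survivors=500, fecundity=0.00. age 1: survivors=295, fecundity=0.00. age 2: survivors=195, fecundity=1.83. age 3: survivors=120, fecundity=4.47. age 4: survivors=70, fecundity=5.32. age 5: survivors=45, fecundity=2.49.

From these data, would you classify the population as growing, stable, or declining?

lx = nx/n0 = nx/500: 1, 0.59, 0.39, 0.24, 0.14, 0.09
R0 = Σ lx·mx = 0 + 0 + 0.7137 + 1.0728 + 0.7448 + 0.2241 = 2.7554
R0 > 1, so the population is growing.

growing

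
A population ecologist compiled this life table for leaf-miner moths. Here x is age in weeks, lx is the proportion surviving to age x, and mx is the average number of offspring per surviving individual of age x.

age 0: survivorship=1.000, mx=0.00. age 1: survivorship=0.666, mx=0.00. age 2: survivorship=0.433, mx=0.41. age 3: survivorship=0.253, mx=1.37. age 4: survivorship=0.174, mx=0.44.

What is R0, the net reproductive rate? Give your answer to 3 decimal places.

0.601

lx·mx by age: 0, 0, 0.17753, 0.34661, 0.07656
R0 = Σ lx·mx = 0.6007 → 0.601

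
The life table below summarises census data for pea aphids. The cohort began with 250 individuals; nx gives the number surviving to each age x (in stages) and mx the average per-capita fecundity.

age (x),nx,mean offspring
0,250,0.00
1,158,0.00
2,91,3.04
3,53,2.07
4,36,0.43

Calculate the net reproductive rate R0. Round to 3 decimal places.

1.607

lx = nx/n0 = nx/250: 1, 0.632, 0.364, 0.212, 0.144
lx·mx by age: 0, 0, 1.10656, 0.43884, 0.06192
R0 = Σ lx·mx = 1.60732 → 1.607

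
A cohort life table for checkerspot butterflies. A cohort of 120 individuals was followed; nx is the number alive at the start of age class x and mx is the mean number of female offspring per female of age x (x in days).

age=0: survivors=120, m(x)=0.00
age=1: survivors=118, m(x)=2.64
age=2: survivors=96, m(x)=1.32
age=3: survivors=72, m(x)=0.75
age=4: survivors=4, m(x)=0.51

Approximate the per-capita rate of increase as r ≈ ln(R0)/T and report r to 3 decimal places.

lx = nx/n0 = nx/120: 1, 0.98333…, 0.8, 0.6, 0.03333…
R0 = Σ lx·mx = 0 + 2.596… + 1.056 + 0.45 + 0.017… = 4.119…
Σ x·lx·mx = 6.126…; T = 6.126…/4.119… = 1.48725…
r ≈ ln(R0)/T = ln(4.119…)/1.48725… = 0.95183… → 0.952

0.952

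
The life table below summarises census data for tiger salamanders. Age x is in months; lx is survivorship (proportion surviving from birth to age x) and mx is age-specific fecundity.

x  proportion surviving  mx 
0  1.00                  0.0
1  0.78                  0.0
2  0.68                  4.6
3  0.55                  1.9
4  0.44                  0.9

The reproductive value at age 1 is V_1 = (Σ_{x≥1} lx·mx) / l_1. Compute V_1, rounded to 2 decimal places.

lx·mx for x ≥ 1: 0, 3.128, 1.045, 0.396 → sum = 4.569
V_1 = 4.569 / l_1 = 4.569 / 0.78 = 5.857692… → 5.86

5.86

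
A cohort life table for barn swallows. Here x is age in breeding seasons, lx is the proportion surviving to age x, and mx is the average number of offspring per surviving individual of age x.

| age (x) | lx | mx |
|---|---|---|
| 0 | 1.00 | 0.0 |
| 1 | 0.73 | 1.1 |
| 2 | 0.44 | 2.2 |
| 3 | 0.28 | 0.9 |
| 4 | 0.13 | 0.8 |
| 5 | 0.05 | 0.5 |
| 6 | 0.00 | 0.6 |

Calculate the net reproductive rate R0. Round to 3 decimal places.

2.152

lx·mx by age: 0, 0.803, 0.968, 0.252, 0.104, 0.025, 0
R0 = Σ lx·mx = 2.152 → 2.152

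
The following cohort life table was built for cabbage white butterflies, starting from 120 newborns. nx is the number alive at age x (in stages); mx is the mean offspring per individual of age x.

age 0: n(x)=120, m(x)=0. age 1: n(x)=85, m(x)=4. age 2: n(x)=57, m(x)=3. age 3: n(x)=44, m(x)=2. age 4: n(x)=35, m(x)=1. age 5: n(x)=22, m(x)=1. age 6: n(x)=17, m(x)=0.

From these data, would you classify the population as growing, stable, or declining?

lx = nx/n0 = nx/120: 1, 0.70833…, 0.475, 0.36667…, 0.29167…, 0.18333…, 0.14167…
R0 = Σ lx·mx = 0 + 2.833333… + 1.425 + 0.733333… + 0.291667… + 0.183333… + 0 = 5.466667…
R0 > 1, so the population is growing.

growing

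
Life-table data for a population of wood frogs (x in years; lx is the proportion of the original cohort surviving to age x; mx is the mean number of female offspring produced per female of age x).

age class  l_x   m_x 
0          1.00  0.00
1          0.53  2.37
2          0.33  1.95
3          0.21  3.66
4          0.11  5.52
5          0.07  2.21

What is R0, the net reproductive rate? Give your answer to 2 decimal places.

lx·mx by age: 0, 1.2561, 0.6435, 0.7686, 0.6072, 0.1547
R0 = Σ lx·mx = 3.4301 → 3.43

3.43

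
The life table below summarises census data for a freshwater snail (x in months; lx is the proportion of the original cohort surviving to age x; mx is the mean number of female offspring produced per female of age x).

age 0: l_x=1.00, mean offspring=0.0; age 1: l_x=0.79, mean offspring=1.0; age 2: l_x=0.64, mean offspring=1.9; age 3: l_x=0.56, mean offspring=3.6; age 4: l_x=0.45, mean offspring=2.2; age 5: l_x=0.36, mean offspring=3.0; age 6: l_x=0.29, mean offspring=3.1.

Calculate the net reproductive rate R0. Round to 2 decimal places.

6.99

lx·mx by age: 0, 0.79, 1.216, 2.016, 0.99, 1.08, 0.899
R0 = Σ lx·mx = 6.991 → 6.99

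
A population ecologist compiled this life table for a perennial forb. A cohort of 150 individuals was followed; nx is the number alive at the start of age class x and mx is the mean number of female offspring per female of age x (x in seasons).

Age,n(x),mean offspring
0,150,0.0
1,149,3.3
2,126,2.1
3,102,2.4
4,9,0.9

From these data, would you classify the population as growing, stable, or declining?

growing

lx = nx/n0 = nx/150: 1, 0.99333…, 0.84, 0.68, 0.06
R0 = Σ lx·mx = 0 + 3.278… + 1.764 + 1.632 + 0.054 = 6.728…
R0 > 1, so the population is growing.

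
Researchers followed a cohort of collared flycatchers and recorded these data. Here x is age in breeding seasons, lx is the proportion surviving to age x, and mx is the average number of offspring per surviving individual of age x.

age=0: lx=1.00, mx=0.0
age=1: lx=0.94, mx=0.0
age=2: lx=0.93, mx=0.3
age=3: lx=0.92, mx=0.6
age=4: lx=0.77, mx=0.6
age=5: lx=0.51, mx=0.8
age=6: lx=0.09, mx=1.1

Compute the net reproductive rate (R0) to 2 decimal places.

1.80

lx·mx by age: 0, 0, 0.279, 0.552, 0.462, 0.408, 0.099
R0 = Σ lx·mx = 1.8 → 1.80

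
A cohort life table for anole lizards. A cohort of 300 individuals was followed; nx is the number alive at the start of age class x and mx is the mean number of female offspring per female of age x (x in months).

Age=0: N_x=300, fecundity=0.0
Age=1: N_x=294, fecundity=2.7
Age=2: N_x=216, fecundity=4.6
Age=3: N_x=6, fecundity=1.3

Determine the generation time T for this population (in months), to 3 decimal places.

lx = nx/n0 = nx/300: 1, 0.98, 0.72, 0.02
lx·mx: 0, 2.646, 3.312, 0.026 → R0 = 5.984
x·lx·mx: 0, 2.646, 6.624, 0.078 → Σ = 9.348
T = 9.348 / 5.984 = 1.562166… → 1.562

1.562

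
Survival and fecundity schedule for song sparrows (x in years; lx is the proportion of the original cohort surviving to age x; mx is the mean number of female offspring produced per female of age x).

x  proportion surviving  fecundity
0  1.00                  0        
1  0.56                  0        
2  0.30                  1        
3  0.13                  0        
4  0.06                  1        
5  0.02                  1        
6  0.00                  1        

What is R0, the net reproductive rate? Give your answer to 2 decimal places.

lx·mx by age: 0, 0, 0.3, 0, 0.06, 0.02, 0
R0 = Σ lx·mx = 0.38 → 0.38

0.38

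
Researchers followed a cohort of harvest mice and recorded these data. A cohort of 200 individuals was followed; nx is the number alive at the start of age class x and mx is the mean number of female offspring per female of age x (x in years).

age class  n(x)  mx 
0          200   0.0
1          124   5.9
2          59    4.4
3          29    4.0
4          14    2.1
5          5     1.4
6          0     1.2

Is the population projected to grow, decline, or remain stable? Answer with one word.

growing

lx = nx/n0 = nx/200: 1, 0.62, 0.295, 0.145, 0.07, 0.025, 0
R0 = Σ lx·mx = 0 + 3.658 + 1.298 + 0.58 + 0.147 + 0.035 + 0 = 5.718
R0 > 1, so the population is growing.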